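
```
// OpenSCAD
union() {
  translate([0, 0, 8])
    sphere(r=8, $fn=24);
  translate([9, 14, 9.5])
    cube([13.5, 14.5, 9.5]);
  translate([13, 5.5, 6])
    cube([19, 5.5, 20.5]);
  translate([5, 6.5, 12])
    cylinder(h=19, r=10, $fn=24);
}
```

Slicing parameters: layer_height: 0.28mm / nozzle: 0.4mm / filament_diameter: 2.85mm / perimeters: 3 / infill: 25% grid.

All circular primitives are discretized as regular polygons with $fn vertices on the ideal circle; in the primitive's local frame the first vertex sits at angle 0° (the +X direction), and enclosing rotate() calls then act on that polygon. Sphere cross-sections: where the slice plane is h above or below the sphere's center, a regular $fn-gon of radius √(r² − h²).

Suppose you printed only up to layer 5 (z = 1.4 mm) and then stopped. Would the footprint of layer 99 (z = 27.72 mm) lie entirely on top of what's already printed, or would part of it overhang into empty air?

part overhangs

Compare the two slices. At z = 1.4: the sphere: section is a regular 24-gon, circumradius = √(r²−h²) = √(8²−6.6²) = 4.521 (area = (24/2)·4.521²·sin(360°/24) = 63.48 mm²); the cube at (9, 14) is absent (z outside [9.5, 19]); the cube at (13, 5.5) is not intersected at this z (z outside [6, 26.5]); the cylinder at (5, 6.5) is not intersected at this z (z outside [12, 31]); Combining (union): only the r=8 sphere is present, so the union is just that shape — area = 63.48 mm². At z = 27.72: the sphere does not reach this height (|z−center|=19.720 > r=8); the cube at (9, 14) does not reach this height (z outside [9.5, 19]); the cube at (13, 5.5) does not reach this height (z outside [6, 26.5]); the cylinder at (5, 6.5): section is a regular 24-gon, circumradius r=10 (area = (24/2)·10.000²·sin(360°/24) = 310.58 mm²); Combining (union): only the r=10 cylinder at (5, 6.5) is present, so the union is just that shape — area = 310.58 mm². Checking containment: at z = 27.72 the cross-section extends beyond the z = 1.4 cross-section by about 266.32 mm².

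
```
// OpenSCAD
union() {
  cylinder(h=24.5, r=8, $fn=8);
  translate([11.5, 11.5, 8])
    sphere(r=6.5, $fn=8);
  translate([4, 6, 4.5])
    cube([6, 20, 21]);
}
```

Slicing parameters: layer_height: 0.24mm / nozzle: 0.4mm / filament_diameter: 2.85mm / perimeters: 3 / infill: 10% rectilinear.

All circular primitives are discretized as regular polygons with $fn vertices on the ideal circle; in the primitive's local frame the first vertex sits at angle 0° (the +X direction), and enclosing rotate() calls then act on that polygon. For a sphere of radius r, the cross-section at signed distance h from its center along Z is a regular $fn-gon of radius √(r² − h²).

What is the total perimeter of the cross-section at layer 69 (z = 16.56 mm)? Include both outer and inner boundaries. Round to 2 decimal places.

At z = 16.56 mm: the r=8 cylinder gives a regular 8-gon of circumradius 8 (constant along its height) (perimeter = 2·8·8.000·sin(180°/8) = 48.98 mm); the sphere at (11.5, 11.5) is absent (|z−center|=8.560 > r=6.5); the cube at (4, 6) is present — its section is the full 6×20 rectangle (perimeter 52.00 mm); Taking the union: the regions partially overlap (shared area 0.14 mm²), so the edge portions inside another operand are dropped and the merged outline is re-measured after clipping — boundary = 98.92 mm. Overall, the cross-section is a single solid region. Total boundary length (outer) = 98.92 mm.

98.92 mm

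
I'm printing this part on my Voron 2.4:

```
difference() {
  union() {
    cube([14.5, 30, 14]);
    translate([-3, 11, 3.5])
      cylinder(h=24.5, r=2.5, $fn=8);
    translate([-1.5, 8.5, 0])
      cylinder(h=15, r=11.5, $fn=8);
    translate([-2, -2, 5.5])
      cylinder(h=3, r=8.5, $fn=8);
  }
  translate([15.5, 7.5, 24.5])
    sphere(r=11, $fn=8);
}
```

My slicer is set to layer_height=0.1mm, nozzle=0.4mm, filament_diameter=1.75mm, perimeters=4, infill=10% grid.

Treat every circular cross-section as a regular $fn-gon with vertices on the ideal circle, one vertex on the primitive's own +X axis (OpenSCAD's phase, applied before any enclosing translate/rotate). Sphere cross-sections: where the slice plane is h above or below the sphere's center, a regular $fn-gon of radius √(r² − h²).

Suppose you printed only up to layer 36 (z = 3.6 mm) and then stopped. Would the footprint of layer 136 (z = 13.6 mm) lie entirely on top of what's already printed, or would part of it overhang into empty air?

Compare the two slices. At z = 3.6: the cube (footprint 14.5×30) is included at this height (area 435.00 mm²); the r=2.5 cylinder at (-3, 11) contributes a regular 8-gon of circumradius 2.5 (area = (8/2)·2.500²·sin(360°/8) = 17.68 mm²); the r=11.5 cylinder at (-1.5, 8.5) gives a regular 8-gon of circumradius 11.5 (constant along its height) (area = (8/2)·11.500²·sin(360°/8) = 374.06 mm²); the cylinder at (-2, -2) does not reach this height (z outside [5.5, 8.5]); Combining (union): the regions partially overlap — summed areas 826.74 mm² minus the doubly-counted overlap 164.31 mm² gives 662.43 mm² — area = 662.43 mm²; the sphere at (15.5, 7.5) is not intersected at this z (|z−center|=20.900 > r=11); After the difference (first − rest): none of the subtracted shapes is present at this height, so that combined region is unchanged — area = 662.43 mm². At z = 13.6: the 14.5×30 cube contributes its full rectangle (area 435.00 mm²); the r=2.5 cylinder at (-3, 11) gives a regular 8-gon of circumradius 2.5 (constant along its height) (area = (8/2)·2.500²·sin(360°/8) = 17.68 mm²); the cylinder at (-1.5, 8.5): section is a regular 8-gon, circumradius r=11.5 (area = (8/2)·11.500²·sin(360°/8) = 374.06 mm²); the cylinder at (-2, -2) is absent (z outside [5.5, 8.5]); Combining (union): the regions partially overlap — summed areas 826.74 mm² minus the doubly-counted overlap 164.31 mm² gives 662.43 mm² — area = 662.43 mm²; the r=11 sphere at (15.5, 7.5) slices to a regular 8-gon of circumradius 1.480 (√(r²−h²) with h=10.9 from center) (area = (8/2)·1.480²·sin(360°/8) = 6.19 mm²); Subtracting the remaining from the first: starting from that combined region (662.43 mm²), the r=11 sphere at (15.5, 7.5) partially overlaps it — only the 0.55 mm² overlap (of its 6.19 mm²) is removed, clipping the outline — area = 661.88 mm². Checking containment: the cross-section at z = 13.6 is a subset of the cross-section at z = 3.6.

entirely on top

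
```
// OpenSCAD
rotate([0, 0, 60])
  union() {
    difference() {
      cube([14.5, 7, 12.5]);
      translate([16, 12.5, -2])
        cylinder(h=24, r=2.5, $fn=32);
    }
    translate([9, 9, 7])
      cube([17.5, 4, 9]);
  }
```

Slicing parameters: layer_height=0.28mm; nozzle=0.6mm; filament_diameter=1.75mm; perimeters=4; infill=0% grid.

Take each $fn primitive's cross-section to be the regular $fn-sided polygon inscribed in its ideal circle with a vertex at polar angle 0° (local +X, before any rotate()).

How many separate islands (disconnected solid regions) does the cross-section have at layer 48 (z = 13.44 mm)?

At z = 13.44 mm: the cube is absent (z outside [0, 12.5]); the r=2.5 cylinder at (16, 12.5) gives a regular 32-gon of circumradius 2.5 (constant along its height); Subtracting the remaining from the first: the first operand is absent here, so nothing remains; the cube at (9, 9) is present — its section is the full 17.5×4 rectangle; Taking the union: only the 17.5×4 cube at (9, 9) is present, so the union is just that shape — 1 connected region; (rotated 60° about Z; rotation is an isometry so areas/perimeters/island counts are preserved). Overall, the cross-section is a single solid region. Island count = 1.

1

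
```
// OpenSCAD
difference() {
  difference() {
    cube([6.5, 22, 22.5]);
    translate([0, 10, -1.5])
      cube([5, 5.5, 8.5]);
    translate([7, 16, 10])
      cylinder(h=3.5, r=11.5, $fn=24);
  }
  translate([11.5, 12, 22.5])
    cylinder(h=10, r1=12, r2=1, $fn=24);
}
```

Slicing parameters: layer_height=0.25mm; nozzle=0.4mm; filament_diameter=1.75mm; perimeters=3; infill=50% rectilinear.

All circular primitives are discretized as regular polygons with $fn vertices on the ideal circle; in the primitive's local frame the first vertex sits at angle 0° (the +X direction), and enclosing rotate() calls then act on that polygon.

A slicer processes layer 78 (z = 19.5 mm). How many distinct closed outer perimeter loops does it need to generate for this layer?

1

At z = 19.5 mm: the cube is present — its section is the full 6.5×22 rectangle; the cube at (0, 10) is absent (z outside [-1.5, 7]); the cylinder at (7, 16) is not intersected at this z (z outside [10, 13.5]); Taking the first minus the rest: none of the subtracted shapes is present at this height, so the 6.5×22 cube is unchanged — 1 connected region; the cone at (11.5, 12) does not reach this height (z outside [22.5, 32.5]); After the difference (first − rest): none of the subtracted shapes is present at this height, so that combined region is unchanged — 1 connected region. The result has 1 disconnected region.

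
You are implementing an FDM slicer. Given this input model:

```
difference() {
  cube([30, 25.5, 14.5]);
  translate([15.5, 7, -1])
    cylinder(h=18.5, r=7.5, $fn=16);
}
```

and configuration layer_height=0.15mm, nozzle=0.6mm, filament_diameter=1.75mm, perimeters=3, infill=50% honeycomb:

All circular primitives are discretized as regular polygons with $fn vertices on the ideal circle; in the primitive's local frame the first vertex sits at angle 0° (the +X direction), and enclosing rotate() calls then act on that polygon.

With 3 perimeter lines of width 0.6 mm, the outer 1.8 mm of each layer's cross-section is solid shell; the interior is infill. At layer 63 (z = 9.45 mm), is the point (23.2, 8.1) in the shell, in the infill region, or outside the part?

At z = 9.45 mm: the cube (footprint 30×25.5) is included at this height; the r=7.5 cylinder at (15.5, 7) contributes a regular 16-gon of circumradius 7.5; Taking the first minus the rest: starting from the 30×25.5 cube, the r=7.5 cylinder at (15.5, 7) partially overlaps it — only the 170.95 mm² overlap (of its 172.21 mm²) is removed, clipping the outline — 1 connected region. Overall, the cross-section is a single solid region. The nearest boundary edge runs (23.00, 7.00)→(22.43, 9.87); distance from the point to it = 0.41 mm. The point is inside the cross-section, 0.41 mm from the nearest boundary — within the 1.8 mm shell band (3 × 0.6).

shell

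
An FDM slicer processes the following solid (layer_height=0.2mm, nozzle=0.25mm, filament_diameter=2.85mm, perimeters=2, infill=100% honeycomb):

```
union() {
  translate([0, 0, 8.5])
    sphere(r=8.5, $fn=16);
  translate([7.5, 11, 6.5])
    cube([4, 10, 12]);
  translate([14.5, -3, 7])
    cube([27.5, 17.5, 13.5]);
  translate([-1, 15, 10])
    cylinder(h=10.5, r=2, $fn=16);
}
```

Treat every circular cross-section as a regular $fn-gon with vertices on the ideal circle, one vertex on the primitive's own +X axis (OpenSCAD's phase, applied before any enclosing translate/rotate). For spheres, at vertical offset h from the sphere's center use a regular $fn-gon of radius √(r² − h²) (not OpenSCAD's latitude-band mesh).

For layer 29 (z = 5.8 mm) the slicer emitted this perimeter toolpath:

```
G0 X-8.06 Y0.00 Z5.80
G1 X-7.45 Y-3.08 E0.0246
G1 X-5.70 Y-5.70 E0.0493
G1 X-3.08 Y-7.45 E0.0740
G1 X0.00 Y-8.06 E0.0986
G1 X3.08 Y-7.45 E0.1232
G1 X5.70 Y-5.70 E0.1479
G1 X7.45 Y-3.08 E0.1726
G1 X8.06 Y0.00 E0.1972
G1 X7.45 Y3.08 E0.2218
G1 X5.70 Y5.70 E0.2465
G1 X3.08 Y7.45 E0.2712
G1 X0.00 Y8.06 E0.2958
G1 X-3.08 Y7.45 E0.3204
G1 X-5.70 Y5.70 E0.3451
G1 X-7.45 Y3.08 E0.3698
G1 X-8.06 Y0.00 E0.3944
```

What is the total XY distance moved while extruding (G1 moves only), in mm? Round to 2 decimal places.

50.32 mm

Sum the Euclidean lengths of each G1 segment: total = 50.32 mm.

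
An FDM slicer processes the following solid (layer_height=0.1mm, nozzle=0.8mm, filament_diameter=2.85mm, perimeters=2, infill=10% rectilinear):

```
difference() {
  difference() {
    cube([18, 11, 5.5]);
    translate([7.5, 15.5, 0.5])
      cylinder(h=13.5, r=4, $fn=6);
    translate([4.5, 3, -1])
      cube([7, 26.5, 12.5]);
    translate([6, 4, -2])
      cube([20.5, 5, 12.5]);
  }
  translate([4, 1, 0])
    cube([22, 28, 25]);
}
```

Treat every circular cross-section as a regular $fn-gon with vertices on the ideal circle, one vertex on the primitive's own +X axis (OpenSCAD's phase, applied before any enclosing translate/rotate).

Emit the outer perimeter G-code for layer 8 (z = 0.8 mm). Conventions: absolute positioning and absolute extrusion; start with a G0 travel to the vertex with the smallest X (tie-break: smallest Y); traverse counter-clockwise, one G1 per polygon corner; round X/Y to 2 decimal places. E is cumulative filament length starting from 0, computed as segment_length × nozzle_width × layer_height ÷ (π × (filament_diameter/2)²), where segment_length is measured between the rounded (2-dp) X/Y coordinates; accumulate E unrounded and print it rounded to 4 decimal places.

At z = 0.8 mm: the 18×11 cube contributes its full rectangle; the cylinder at (7.5, 15.5): section is a regular 6-gon, circumradius r=4; the cube at (4.5, 3) is present — its section is the full 7×26.5 rectangle; the cube at (6, 4) is present — its section is the full 20.5×5 rectangle; Subtracting the remaining from the first: starting from the 18×11 cube, the r=4 cylinder at (7.5, 15.5) misses the remaining region (no effect); the 7×26.5 cube at (4.5, 3) partially overlaps it — only the 56.00 mm² overlap (of its 185.50 mm²) is removed, clipping the outline; the 20.5×5 cube at (6, 4) partially overlaps it — only the 32.50 mm² overlap (of its 102.50 mm²) is removed, clipping the outline — 2 connected regions; the cube at (4, 1) is present — its section is the full 22×28 rectangle; After the difference (first − rest): starting from the result so far, the 22×28 cube at (4, 1) partially overlaps it — only the 51.50 mm² overlap (of its 616.00 mm²) is removed, clipping the outline — 1 connected region. The outline is a single polygon with 6 vertices. Extrusion per mm of travel: 0.8 × 0.1 / (π × 1.425²) = 0.012540. Accumulating E over each segment gives final E = 0.7273.

G0 X0.00 Y0.00 Z0.80
G1 X18.00 Y0.00 E0.2257
G1 X18.00 Y1.00 E0.2383
G1 X4.00 Y1.00 E0.4138
G1 X4.00 Y11.00 E0.5392
G1 X0.00 Y11.00 E0.5894
G1 X0.00 Y0.00 E0.7273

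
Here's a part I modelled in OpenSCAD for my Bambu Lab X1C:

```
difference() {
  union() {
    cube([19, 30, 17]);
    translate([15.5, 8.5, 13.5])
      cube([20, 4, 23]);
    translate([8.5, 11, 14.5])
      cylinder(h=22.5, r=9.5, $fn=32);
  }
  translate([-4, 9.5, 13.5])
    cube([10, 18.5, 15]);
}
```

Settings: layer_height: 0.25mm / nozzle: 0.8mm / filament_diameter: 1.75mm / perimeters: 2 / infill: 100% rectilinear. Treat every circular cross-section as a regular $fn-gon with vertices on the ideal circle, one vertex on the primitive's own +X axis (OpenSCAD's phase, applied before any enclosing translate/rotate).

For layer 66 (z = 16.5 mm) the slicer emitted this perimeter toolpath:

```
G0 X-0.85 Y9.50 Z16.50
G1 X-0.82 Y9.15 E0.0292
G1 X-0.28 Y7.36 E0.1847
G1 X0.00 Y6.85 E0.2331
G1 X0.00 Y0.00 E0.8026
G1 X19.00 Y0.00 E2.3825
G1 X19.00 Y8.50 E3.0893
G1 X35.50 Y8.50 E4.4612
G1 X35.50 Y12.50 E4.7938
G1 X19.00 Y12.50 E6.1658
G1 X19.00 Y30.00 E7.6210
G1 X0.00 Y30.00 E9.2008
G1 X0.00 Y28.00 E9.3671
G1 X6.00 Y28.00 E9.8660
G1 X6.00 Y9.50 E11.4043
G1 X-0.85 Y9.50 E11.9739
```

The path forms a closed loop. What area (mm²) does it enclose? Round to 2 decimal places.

Apply the shoelace formula to the sequence of (X, Y) vertices; enclosed area = 526.35 mm².

526.35 mm²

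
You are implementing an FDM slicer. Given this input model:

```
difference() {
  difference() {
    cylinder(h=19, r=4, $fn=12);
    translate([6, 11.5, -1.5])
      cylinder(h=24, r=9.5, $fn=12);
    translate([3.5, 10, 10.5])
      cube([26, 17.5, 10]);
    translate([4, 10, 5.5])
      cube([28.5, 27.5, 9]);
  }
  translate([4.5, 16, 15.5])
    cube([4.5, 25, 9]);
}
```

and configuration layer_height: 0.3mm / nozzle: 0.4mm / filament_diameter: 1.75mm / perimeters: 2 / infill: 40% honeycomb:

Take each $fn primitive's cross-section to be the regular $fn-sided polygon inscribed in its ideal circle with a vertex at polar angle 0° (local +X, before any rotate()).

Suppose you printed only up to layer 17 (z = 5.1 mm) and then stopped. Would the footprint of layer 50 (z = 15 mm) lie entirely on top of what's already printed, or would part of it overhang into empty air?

entirely on top

Compare the two slices. At z = 5.1: the cylinder: section is a regular 12-gon, circumradius r=4 (area = (12/2)·4.000²·sin(360°/12) = 48.00 mm²); the cylinder at (6, 11.5): section is a regular 12-gon, circumradius r=9.5 (area = (12/2)·9.500²·sin(360°/12) = 270.75 mm²); the cube at (3.5, 10) is absent (z outside [10.5, 20.5]); the cube at (4, 10) is absent (z outside [5.5, 14.5]); After the difference (first − rest): starting from the r=4 cylinder (48.00 mm²), the r=9.5 cylinder at (6, 11.5) partially overlaps it — only the 0.50 mm² overlap (of its 270.75 mm²) is removed, clipping the outline — area = 47.50 mm²; the cube at (4.5, 16) does not reach this height (z outside [15.5, 24.5]); Taking the first minus the rest: none of the subtracted shapes is present at this height, so the result so far is unchanged — area = 47.50 mm². At z = 15: the cylinder: section is a regular 12-gon, circumradius r=4 (area = (12/2)·4.000²·sin(360°/12) = 48.00 mm²); the r=9.5 cylinder at (6, 11.5) gives a regular 12-gon of circumradius 9.5 (constant along its height) (area = (12/2)·9.500²·sin(360°/12) = 270.75 mm²); the 26×17.5 cube at (3.5, 10) contributes its full rectangle (area 455.00 mm²); the cube at (4, 10) is absent (z outside [5.5, 14.5]); After the difference (first − rest): starting from the r=4 cylinder (48.00 mm²), the r=9.5 cylinder at (6, 11.5) partially overlaps it — only the 0.50 mm² overlap (of its 270.75 mm²) is removed, clipping the outline; the 26×17.5 cube at (3.5, 10) misses the remaining region (no effect) — area = 47.50 mm²; the cube at (4.5, 16) is not intersected at this z (z outside [15.5, 24.5]); Taking the first minus the rest: none of the subtracted shapes is present at this height, so the result so far is unchanged — area = 47.50 mm². Checking containment: the cross-section at z = 15 is a subset of the cross-section at z = 5.1.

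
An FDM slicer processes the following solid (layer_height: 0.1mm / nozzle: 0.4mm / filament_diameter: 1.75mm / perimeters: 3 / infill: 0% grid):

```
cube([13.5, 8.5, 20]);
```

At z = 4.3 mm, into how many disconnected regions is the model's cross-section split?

1

At z = 4.3 mm: the cube is present — its section is the full 13.5×8.5 rectangle. The result has 1 disconnected region.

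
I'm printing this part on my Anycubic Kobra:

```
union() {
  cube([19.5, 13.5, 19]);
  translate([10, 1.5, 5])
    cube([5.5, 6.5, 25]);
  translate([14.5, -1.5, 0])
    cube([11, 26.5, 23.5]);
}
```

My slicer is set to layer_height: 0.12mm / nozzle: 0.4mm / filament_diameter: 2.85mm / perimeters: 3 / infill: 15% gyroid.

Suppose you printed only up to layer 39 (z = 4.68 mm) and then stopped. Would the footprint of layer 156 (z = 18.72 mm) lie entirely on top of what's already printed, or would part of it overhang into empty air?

Compare the two slices. At z = 4.68: the cube is present — its section is the full 19.5×13.5 rectangle (area 263.25 mm²); the cube at (10, 1.5) is absent (z outside [5, 30]); the cube at (14.5, -1.5) is present — its section is the full 11×26.5 rectangle (area 291.50 mm²); Taking the union: the regions partially overlap — summed areas 554.75 mm² minus the doubly-counted overlap 67.50 mm² gives 487.25 mm² — area = 487.25 mm². At z = 18.72: the cube is present — its section is the full 19.5×13.5 rectangle (area 263.25 mm²); the cube at (10, 1.5) (footprint 5.5×6.5) is included at this height (area 35.75 mm²); the 11×26.5 cube at (14.5, -1.5) contributes its full rectangle (area 291.50 mm²); Taking the union: the regions partially overlap — summed areas 590.50 mm² minus the doubly-counted overlap 103.25 mm² gives 487.25 mm² — area = 487.25 mm². Checking containment: the cross-section at z = 18.72 is a subset of the cross-section at z = 4.68.

entirely on top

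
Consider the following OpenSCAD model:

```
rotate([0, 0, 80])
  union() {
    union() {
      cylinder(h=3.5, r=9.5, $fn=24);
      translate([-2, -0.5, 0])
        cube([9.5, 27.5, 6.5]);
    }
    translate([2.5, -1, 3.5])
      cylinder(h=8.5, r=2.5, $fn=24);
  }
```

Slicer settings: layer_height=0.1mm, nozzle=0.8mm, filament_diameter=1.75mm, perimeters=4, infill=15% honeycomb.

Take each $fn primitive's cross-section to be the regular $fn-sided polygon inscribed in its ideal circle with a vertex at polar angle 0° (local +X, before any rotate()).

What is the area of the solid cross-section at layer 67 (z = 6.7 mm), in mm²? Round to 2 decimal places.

At z = 6.7 mm: the cylinder is not intersected at this z (z outside [0, 3.5]); the cube at (-2, -0.5) is not intersected at this z (z outside [0, 6.5]); Taking the union: nothing is present at this height; the r=2.5 cylinder at (2.5, -1) contributes a regular 24-gon of circumradius 2.5 (area = (24/2)·2.500²·sin(360°/24) = 19.41 mm²); Merging all regions: only the r=2.5 cylinder at (2.5, -1) is present, so the union is just that shape — area = 19.41 mm²; (rotated 80° about Z; rotation is an isometry so areas/perimeters/island counts are preserved). Overall, the cross-section is a single solid region. Net area = 19.41 mm².

19.41 mm²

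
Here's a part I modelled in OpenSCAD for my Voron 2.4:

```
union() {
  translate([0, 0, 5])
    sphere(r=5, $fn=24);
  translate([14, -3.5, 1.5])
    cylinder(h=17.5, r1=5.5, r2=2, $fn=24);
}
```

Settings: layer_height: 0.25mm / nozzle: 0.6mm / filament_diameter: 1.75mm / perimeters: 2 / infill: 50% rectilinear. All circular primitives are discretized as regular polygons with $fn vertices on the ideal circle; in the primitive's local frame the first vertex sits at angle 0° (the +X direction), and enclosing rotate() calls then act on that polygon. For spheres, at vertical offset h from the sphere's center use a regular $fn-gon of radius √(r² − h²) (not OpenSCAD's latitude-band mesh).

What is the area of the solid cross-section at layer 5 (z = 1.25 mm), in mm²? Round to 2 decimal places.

33.97 mm²

At z = 1.25 mm: the r=5 sphere slices to a regular 24-gon of circumradius 3.307 (√(r²−h²) with h=3.75 from center) (area = (24/2)·3.307²·sin(360°/24) = 33.97 mm²); the cone at (14, -3.5) does not reach this height (z outside [1.5, 19]); Combining (union): only the r=5 sphere is present, so the union is just that shape — area = 33.97 mm². Overall, the cross-section is a single solid region. Net area = 33.97 mm².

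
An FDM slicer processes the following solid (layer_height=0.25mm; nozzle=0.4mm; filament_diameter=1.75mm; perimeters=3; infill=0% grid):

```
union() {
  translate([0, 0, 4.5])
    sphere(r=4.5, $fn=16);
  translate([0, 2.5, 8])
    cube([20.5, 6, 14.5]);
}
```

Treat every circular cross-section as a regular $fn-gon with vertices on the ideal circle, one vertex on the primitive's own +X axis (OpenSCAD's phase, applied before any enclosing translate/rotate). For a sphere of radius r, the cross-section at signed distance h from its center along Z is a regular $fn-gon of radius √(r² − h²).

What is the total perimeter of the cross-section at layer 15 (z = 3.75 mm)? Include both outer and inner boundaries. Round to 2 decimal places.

At z = 3.75 mm: the r=4.5 sphere slices to a regular 16-gon of circumradius 4.437 (√(r²−h²) with h=0.75 from center) (perimeter = 2·16·4.437·sin(180°/16) = 27.70 mm); the cube at (0, 2.5) is not intersected at this z (z outside [8, 22.5]); Combining (union): only the r=4.5 sphere is present, so the union is just that shape — boundary = 27.70 mm. Overall, the cross-section is a single solid region. Total boundary length (outer) = 27.70 mm.

27.70 mm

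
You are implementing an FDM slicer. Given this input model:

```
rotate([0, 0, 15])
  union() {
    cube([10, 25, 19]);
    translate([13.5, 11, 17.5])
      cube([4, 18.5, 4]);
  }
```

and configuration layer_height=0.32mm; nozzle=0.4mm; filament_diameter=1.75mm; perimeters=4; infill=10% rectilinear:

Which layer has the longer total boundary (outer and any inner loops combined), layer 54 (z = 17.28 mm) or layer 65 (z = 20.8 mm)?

layer 54 (z = 17.28 mm)

Layer 54 (z = 17.28): the cube (footprint 10×25) is included at this height (perimeter 70.00 mm); the cube at (13.5, 11) is absent (z outside [17.5, 21.5]); Taking the union: only the 10×25 cube is present, so the union is just that shape — boundary = 70.00 mm; (whole slice rotated 15° about Z — lengths, areas and connectivity unchanged). So its perimeter = 70.00 mm. Layer 65 (z = 20.8): the cube is not intersected at this z (z outside [0, 19]); the cube at (13.5, 11) (footprint 4×18.5) is included at this height (perimeter 45.00 mm); Merging all regions: only the 4×18.5 cube at (13.5, 11) is present, so the union is just that shape — boundary = 45.00 mm; (whole slice rotated 15° about Z — lengths, areas and connectivity unchanged). So its perimeter = 45.00 mm. Layer 54 is larger (70.00 vs 45.00 mm).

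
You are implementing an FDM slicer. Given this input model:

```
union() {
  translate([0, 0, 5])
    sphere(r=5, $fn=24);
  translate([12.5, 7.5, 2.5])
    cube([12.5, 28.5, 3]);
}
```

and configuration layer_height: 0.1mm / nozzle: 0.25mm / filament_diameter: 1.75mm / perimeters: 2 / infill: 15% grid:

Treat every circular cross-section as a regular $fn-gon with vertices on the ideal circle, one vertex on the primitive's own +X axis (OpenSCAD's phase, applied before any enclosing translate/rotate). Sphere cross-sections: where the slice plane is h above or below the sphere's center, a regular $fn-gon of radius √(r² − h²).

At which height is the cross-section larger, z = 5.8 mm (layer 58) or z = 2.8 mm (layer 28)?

layer 28 (z = 2.8 mm)

Layer 58 (z = 5.8): the r=5 sphere contributes a regular 24-gon of circumradius √(5²−0.8²) = 4.936 (area = (24/2)·4.936²·sin(360°/24) = 75.66 mm²); the cube at (12.5, 7.5) is not intersected at this z (z outside [2.5, 5.5]); Merging all regions: only the r=5 sphere is present, so the union is just that shape — area = 75.66 mm². So its area = 75.66 mm². Layer 28 (z = 2.8): the sphere: section is a regular 24-gon, circumradius = √(r²−h²) = √(5²−2.2²) = 4.490 (area = (24/2)·4.490²·sin(360°/24) = 62.61 mm²); the cube at (12.5, 7.5) (footprint 12.5×28.5) is included at this height (area 356.25 mm²); Combining (union): the 2 present regions are separate (no shared area or edge), so areas and boundary lengths simply add and each stays a separate island — area = 418.86 mm². So its area = 418.86 mm². Layer 28 is larger (418.86 vs 75.66 mm²).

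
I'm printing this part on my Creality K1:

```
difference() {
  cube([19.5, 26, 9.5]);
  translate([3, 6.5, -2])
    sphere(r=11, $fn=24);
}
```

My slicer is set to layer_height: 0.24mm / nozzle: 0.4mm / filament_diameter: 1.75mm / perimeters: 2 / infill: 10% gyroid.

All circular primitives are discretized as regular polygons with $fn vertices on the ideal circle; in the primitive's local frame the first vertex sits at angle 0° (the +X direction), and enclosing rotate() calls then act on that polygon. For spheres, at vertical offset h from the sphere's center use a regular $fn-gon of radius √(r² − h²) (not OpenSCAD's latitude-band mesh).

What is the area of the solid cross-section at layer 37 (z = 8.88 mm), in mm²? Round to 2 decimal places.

498.85 mm²

At z = 8.88 mm: the 19.5×26 cube contributes its full rectangle (area 507.00 mm²); the r=11 sphere at (3, 6.5) slices to a regular 24-gon of circumradius 1.620 (√(r²−h²) with h=10.88 from center) (area = (24/2)·1.620²·sin(360°/24) = 8.15 mm²); After the difference (first − rest): starting from the 19.5×26 cube (507.00 mm²), the r=11 sphere at (3, 6.5) lies wholly inside it (removes its full 8.15 mm² and its 10.15 mm outline becomes a hole wall) — area = 498.85 mm². Overall, the cross-section is one region with 1 hole. Net area = 498.85 mm².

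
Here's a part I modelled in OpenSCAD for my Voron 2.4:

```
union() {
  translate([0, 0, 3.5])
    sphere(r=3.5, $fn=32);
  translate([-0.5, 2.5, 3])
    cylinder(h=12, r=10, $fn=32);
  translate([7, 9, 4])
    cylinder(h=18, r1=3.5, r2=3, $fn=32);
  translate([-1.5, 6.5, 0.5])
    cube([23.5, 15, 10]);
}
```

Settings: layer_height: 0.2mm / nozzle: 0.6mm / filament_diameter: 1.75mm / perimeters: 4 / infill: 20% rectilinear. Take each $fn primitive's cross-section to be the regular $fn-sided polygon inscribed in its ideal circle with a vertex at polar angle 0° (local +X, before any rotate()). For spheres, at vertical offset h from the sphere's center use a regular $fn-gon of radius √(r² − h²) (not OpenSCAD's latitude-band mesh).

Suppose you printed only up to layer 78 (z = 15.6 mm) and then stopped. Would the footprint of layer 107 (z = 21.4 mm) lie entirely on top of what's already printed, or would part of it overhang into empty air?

Compare the two slices. At z = 15.6: the sphere is absent (|z−center|=12.100 > r=3.5); the cylinder at (-0.5, 2.5) is not intersected at this z (z outside [3, 15]); the cone at (7, 9): at t=0.644 of its height the radius interpolates to r₁+(r₂−r₁)t = 3.178, giving a regular 32-gon of that circumradius (area = (32/2)·3.178²·sin(360°/32) = 31.52 mm²); the cube at (-1.5, 6.5) does not reach this height (z outside [0.5, 10.5]); Taking the union: only the cone at (7, 9) is present, so the union is just that shape — area = 31.52 mm². At z = 21.4: the sphere does not reach this height (|z−center|=17.900 > r=3.5); the cylinder at (-0.5, 2.5) is absent (z outside [3, 15]); the cone at (7, 9) contributes a regular 32-gon of circumradius 3.017 (interpolated between r1=3.5 and r2=3 at t=0.967) (area = (32/2)·3.017²·sin(360°/32) = 28.41 mm²); the cube at (-1.5, 6.5) is absent (z outside [0.5, 10.5]); Merging all regions: only the cone at (7, 9) is present, so the union is just that shape — area = 28.41 mm². Checking containment: the cross-section at z = 21.4 is a subset of the cross-section at z = 15.6.

entirely on top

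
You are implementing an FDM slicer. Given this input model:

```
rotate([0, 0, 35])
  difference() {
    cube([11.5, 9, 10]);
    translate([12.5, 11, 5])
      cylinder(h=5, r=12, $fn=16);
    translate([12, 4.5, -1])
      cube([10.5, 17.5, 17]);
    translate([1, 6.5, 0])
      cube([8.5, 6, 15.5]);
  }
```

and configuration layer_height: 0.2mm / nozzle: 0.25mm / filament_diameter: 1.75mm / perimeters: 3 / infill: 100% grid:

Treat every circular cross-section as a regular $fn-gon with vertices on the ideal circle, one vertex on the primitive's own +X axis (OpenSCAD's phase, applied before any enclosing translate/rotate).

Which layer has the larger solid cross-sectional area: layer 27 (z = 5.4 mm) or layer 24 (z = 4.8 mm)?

layer 24 (z = 4.8 mm)

Layer 27 (z = 5.4): the 11.5×9 cube contributes its full rectangle (area 103.50 mm²); the r=12 cylinder at (12.5, 11) gives a regular 16-gon of circumradius 12 (constant along its height) (area = (16/2)·12.000²·sin(360°/16) = 440.85 mm²); the 10.5×17.5 cube at (12, 4.5) contributes its full rectangle (area 183.75 mm²); the cube at (1, 6.5) (footprint 8.5×6) is included at this height (area 51.00 mm²); Subtracting the remaining from the first: starting from the 11.5×9 cube (103.50 mm²), the r=12 cylinder at (12.5, 11) partially overlaps it — only the 75.11 mm² overlap (of its 440.85 mm²) is removed, clipping the outline; the 10.5×17.5 cube at (12, 4.5) misses the remaining region (no effect); the 8.5×6 cube at (1, 6.5) partially overlaps it — only the 0.39 mm² overlap (of its 51.00 mm²) is removed, clipping the outline — area = 28.00 mm²; (whole slice rotated 35° about Z — lengths, areas and connectivity unchanged). So its area = 28.00 mm². Layer 24 (z = 4.8): the cube (footprint 11.5×9) is included at this height (area 103.50 mm²); the cylinder at (12.5, 11) is absent (z outside [5, 10]); the cube at (12, 4.5) (footprint 10.5×17.5) is included at this height (area 183.75 mm²); the cube at (1, 6.5) is present — its section is the full 8.5×6 rectangle (area 51.00 mm²); Taking the first minus the rest: starting from the 11.5×9 cube (103.50 mm²), the 10.5×17.5 cube at (12, 4.5) misses the remaining region (no effect); the 8.5×6 cube at (1, 6.5) partially overlaps it — only the 21.25 mm² overlap (of its 51.00 mm²) is removed, clipping the outline — area = 82.25 mm²; (whole slice rotated 35° about Z — lengths, areas and connectivity unchanged). So its area = 82.25 mm². Layer 24 is larger (82.25 vs 28.00 mm²).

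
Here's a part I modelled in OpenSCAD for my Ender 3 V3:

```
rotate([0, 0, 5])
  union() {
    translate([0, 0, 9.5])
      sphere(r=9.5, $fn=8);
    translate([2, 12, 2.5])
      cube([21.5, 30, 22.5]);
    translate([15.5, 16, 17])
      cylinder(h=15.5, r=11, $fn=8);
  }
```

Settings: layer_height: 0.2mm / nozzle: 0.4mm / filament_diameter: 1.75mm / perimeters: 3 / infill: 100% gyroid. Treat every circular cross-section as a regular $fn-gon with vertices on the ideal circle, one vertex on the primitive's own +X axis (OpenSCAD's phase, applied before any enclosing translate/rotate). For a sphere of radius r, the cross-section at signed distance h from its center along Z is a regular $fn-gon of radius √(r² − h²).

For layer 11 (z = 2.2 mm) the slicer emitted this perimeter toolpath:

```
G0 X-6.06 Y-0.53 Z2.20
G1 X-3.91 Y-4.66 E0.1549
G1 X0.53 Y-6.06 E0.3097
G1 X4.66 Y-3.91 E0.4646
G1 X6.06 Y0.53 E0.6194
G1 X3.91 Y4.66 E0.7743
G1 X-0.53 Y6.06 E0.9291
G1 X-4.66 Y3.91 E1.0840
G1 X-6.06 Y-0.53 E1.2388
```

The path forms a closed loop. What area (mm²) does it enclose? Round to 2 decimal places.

Apply the shoelace formula to the sequence of (X, Y) vertices; enclosed area = 104.66 mm².

104.66 mm²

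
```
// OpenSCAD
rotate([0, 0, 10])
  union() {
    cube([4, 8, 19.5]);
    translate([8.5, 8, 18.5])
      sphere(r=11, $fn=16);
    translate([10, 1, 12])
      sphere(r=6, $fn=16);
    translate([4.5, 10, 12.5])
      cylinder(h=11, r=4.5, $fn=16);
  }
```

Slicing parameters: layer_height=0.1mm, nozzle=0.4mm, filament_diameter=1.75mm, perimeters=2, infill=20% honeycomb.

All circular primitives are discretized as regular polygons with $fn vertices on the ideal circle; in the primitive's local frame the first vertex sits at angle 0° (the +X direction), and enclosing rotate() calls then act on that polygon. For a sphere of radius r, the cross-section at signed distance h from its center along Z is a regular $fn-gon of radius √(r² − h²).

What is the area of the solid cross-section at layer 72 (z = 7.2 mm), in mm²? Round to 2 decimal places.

At z = 7.2 mm: the cube (footprint 4×8) is included at this height (area 32.00 mm²); the sphere at (8.5, 8) does not reach this height (|z−center|=11.300 > r=11); the r=6 sphere at (10, 1) contributes a regular 16-gon of circumradius √(6²−4.8²) = 3.600 (area = (16/2)·3.600²·sin(360°/16) = 39.68 mm²); the cylinder at (4.5, 10) is absent (z outside [12.5, 23.5]); Merging all regions: the 2 present regions are separate (no shared area or edge), so areas and boundary lengths simply add and each stays a separate island — area = 71.68 mm²; (rotated 10° about Z; rotation is an isometry so areas/perimeters/island counts are preserved). Overall, the cross-section has 2 separate islands. Net area = 71.68 mm².

71.68 mm²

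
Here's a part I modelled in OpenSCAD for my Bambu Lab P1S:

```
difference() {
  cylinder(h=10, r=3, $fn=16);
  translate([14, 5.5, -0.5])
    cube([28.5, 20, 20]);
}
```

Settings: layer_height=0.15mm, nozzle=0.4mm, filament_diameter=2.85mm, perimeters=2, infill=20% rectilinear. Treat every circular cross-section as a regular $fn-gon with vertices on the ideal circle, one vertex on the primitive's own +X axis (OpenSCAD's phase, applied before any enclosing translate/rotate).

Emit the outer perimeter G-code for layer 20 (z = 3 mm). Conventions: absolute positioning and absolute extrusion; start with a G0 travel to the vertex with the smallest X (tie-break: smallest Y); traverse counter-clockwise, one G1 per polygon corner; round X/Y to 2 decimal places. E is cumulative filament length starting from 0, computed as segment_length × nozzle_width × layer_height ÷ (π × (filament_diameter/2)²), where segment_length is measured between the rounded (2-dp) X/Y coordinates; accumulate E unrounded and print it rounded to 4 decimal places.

At z = 3 mm: the r=3 cylinder contributes a regular 16-gon of circumradius 3; the 28.5×20 cube at (14, 5.5) contributes its full rectangle; After the difference (first − rest): starting from the r=3 cylinder, the 28.5×20 cube at (14, 5.5) misses the remaining region (no effect) — 1 connected region. The outline is a single polygon with 16 vertices. Extrusion per mm of travel: 0.4 × 0.15 / (π × 1.425²) = 0.009405. Accumulating E over each segment gives final E = 0.1761.

G0 X-3.00 Y0.00 Z3.00
G1 X-2.77 Y-1.15 E0.0110
G1 X-2.12 Y-2.12 E0.0220
G1 X-1.15 Y-2.77 E0.0330
G1 X0.00 Y-3.00 E0.0440
G1 X1.15 Y-2.77 E0.0551
G1 X2.12 Y-2.12 E0.0660
G1 X2.77 Y-1.15 E0.0770
G1 X3.00 Y0.00 E0.0880
G1 X2.77 Y1.15 E0.0991
G1 X2.12 Y2.12 E0.1101
G1 X1.15 Y2.77 E0.1210
G1 X0.00 Y3.00 E0.1321
G1 X-1.15 Y2.77 E0.1431
G1 X-2.12 Y2.12 E0.1541
G1 X-2.77 Y1.15 E0.1651
G1 X-3.00 Y0.00 E0.1761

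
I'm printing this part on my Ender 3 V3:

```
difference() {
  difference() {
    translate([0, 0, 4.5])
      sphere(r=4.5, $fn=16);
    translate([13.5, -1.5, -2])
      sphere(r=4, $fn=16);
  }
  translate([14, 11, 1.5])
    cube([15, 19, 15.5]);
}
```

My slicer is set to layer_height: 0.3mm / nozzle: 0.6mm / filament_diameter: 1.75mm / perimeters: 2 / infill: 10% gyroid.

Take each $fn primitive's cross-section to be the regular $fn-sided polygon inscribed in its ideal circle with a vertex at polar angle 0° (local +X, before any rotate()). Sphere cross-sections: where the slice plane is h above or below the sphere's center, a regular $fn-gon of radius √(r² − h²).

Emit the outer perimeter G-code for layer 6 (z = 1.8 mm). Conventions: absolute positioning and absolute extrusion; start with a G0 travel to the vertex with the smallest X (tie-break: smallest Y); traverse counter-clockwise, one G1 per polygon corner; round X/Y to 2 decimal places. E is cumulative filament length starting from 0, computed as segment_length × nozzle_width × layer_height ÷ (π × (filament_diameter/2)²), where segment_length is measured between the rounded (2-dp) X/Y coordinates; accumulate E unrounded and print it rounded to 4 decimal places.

G0 X-3.60 Y0.00 Z1.80
G1 X-3.33 Y-1.38 E0.1052
G1 X-2.55 Y-2.55 E0.2105
G1 X-1.38 Y-3.33 E0.3157
G1 X0.00 Y-3.60 E0.4209
G1 X1.38 Y-3.33 E0.5262
G1 X2.55 Y-2.55 E0.6314
G1 X3.33 Y-1.38 E0.7366
G1 X3.60 Y0.00 E0.8418
G1 X3.33 Y1.38 E0.9471
G1 X2.55 Y2.55 E1.0523
G1 X1.38 Y3.33 E1.1575
G1 X0.00 Y3.60 E1.2628
G1 X-1.38 Y3.33 E1.3680
G1 X-2.55 Y2.55 E1.4732
G1 X-3.33 Y1.38 E1.5785
G1 X-3.60 Y0.00 E1.6837

At z = 1.8 mm: the r=4.5 sphere slices to a regular 16-gon of circumradius 3.600 (√(r²−h²) with h=2.7 from center); the r=4 sphere at (13.5, -1.5) contributes a regular 16-gon of circumradius √(4²−3.8²) = 1.249; After the difference (first − rest): starting from the r=4.5 sphere, the r=4 sphere at (13.5, -1.5) misses the remaining region (no effect) — 1 connected region; the cube at (14, 11) (footprint 15×19) is included at this height; Subtracting the remaining from the first: starting from the result so far, the 15×19 cube at (14, 11) misses the remaining region (no effect) — 1 connected region. The outline is a single polygon with 16 vertices. Extrusion per mm of travel: 0.6 × 0.3 / (π × 0.875²) = 0.074835. Accumulating E over each segment gives final E = 1.6837.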